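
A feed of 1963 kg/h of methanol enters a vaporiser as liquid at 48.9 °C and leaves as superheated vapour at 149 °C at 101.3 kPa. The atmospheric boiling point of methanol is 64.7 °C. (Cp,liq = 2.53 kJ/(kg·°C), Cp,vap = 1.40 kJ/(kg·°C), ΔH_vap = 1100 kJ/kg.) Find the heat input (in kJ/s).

Q = 686 kJ/s

liquid 48.9→64.7 °C: 39.974 kJ/kg
vaporisation at 64.7 °C: 1100 kJ/kg
vapour 64.7→149 °C: 118.02 kJ/kg
Δh = 39.974 + 1100 + 118.02 = 1258 kJ/kg
Q = ṁ·Δh = 1963 kg/h × 1258 kJ/kg = 2.4694e+06 kJ/h
|Q| = 685.96 kW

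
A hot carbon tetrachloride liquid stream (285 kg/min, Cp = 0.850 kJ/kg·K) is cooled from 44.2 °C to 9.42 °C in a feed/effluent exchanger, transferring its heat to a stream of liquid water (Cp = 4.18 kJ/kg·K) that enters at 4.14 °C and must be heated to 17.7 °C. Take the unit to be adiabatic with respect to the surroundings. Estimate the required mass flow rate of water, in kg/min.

Heat released by hot stream: Q = 285 × 0.850 × (44.2 − 9.42) = 8425.5 kJ/min
Energy balance on cold side (adiabatic exchanger): Q = ṁ_c·Cp_c·(T_c,out − T_c,in)
ṁ_c = 8425.5 / [4.18 × (17.7 − 4.14)] = 148.65 kg/min

ṁ_c = 149 kg/min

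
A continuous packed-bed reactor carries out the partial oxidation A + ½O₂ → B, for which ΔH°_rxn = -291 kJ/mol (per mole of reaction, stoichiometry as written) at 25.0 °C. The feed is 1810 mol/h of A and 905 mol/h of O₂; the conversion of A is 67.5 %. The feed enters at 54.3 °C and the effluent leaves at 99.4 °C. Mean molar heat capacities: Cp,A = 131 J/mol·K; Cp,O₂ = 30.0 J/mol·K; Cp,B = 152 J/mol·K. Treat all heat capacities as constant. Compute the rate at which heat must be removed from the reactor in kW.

Q_out = 95.3 kW

Extent of reaction ξ = 0.675 × 1810 = 1221.8 mol/h
Reaction term: ξ·ΔH°_rxn = 1221.8 × -291 = -355530 kJ/h
Sensible, feed 54.3→25 °C: -7742.8 kJ/h
Outlet flows (mol/h): A 588.25, O₂ 294.12, B 1221.8
Sensible, products 25→99.4 °C: 20206 kJ/h
Q = ΔH = -343070 kJ/h = -95.296 kW
Heat removed = 95.296 kW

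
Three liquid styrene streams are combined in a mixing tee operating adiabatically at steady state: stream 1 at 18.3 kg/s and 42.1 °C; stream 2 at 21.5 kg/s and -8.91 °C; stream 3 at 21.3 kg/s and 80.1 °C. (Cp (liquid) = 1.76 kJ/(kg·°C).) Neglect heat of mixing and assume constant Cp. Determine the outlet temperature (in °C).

T_out = 37.4 °C

No heat crosses the boundary, so H_out = H_in.
T_out = Σ ṁᵢCp,ᵢTᵢ / Σ ṁᵢCp,ᵢ
      = 4021.6 / 107.54 = 37.398 °C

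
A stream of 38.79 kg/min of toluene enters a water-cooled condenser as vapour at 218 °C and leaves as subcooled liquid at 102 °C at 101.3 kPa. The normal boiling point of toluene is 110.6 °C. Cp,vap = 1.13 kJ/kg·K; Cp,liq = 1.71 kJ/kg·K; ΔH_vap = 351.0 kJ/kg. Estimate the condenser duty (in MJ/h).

vapour 218→110.6 °C: -121.36 kJ/kg
condensation at 110.6 °C: -351 kJ/kg
liquid 110.6→102 °C: -14.706 kJ/kg
Δh = -121.36 + -351 + -14.706 = -487.07 kJ/kg
Q = ṁ·Δh = 38.79 kg/min × -487.07 kJ/kg = -18893 kJ/min
|Q| = 314.89 kW = 1133.6 MJ/h

Q_c = 1130 MJ/h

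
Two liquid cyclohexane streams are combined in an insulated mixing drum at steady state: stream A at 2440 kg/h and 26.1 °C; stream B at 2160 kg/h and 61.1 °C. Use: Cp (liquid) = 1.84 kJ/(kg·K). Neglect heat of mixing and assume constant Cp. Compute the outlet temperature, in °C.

Energy balance with Q = 0: Σ ṁᵢCp,ᵢ(T_out − Tᵢ) = 0
T_out = Σ ṁᵢCp,ᵢTᵢ / Σ ṁᵢCp,ᵢ
      = 360010 / 8464 = 42.535 °C

T_out = 42.5 °C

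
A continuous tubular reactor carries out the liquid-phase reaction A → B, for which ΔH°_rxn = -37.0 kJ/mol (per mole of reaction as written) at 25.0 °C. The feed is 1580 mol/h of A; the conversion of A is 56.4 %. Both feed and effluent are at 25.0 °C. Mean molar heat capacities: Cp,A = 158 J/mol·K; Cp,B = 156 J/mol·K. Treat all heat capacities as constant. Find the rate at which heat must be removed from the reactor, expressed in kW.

Q_out = 9.16 kW

Extent of reaction ξ = 0.564 × 1580 = 891.12 mol/h
Reaction term: ξ·ΔH°_rxn = 891.12 × -37.0 = -32971 kJ/h
Q = ΔH = -32971 kJ/h = -9.1587 kW
Heat removed = 9.1587 kW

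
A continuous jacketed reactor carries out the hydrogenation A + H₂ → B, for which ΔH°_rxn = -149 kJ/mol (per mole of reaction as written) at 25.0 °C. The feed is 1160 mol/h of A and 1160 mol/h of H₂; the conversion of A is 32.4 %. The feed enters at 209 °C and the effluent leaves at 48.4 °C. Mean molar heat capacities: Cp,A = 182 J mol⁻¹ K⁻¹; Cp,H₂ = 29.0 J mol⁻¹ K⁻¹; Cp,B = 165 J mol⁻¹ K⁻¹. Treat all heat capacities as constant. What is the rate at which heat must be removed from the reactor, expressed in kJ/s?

Q_out = 26.6 kJ/s

Extent of reaction ξ = 0.324 × 1160 = 375.84 mol/h
Reaction term: ξ·ΔH°_rxn = 375.84 × -149 = -56000 kJ/h
Sensible, feed 209→25 °C: -45036 kJ/h
Outlet flows (mol/h): A 784.16, H₂ 784.16, B 375.84
Sensible, products 25→48.4 °C: 5322.8 kJ/h
Q = ΔH = -95713 kJ/h = -26.587 kW
Heat removed = 26.587 kJ/s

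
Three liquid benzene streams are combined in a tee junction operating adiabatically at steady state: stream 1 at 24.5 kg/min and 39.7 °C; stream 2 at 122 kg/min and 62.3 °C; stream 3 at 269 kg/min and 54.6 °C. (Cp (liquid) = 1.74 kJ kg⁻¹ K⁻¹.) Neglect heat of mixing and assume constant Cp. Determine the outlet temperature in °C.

Adiabatic, steady state ⇒ Σ ṁᵢCp,ᵢ(T_out − Tᵢ) = 0
Σ ṁᵢCp,ᵢTᵢ = 24.5×1.74×39.7 + 122×1.74×62.3 + 269×1.74×54.6 = 40474
Σ ṁᵢCp,ᵢ = 24.5×1.74 + 122×1.74 + 269×1.74 = 722.97
T_out = 40474 / 722.97 = 55.982 °C

T_out = 56.0 °C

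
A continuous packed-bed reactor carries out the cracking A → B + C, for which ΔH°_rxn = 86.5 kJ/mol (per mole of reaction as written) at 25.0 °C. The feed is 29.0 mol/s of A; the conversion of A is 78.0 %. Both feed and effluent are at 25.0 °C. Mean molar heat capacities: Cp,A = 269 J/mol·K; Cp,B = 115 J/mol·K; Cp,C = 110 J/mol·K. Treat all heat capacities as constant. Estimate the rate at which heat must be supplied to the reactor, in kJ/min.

Q_in = 117000 kJ/min

Extent of reaction ξ = 0.780 × 29.0 = 22.62 mol/s
Reaction term: ξ·ΔH°_rxn = 22.62 × 86.5 = 1956.6 kJ/s
Q = ΔH = 1956.6 kJ/s = 1956.6 kW
Heat supplied = 117400 kJ/min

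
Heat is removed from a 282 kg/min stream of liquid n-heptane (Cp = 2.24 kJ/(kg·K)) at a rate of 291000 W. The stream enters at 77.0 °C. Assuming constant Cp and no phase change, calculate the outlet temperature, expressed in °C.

Q = 291000 W = 17460 kJ/min
ΔT = Q/(ṁ·Cp) = 17460/(282×2.24) = 27.641 K
T_out = 77.0 − 27.641 = 49.359 °C

T_out = 49.4 °C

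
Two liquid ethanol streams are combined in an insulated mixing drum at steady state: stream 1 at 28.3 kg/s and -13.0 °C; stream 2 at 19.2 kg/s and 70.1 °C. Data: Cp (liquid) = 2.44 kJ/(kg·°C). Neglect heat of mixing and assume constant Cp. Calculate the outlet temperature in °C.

T_out = 20.6 °C

Energy balance with Q = 0: Σ ṁᵢCp,ᵢ(T_out − Tᵢ) = 0
Σ ṁᵢCp,ᵢTᵢ = 28.3×2.44×-13.0 + 19.2×2.44×70.1 = 2386.4
Σ ṁᵢCp,ᵢ = 28.3×2.44 + 19.2×2.44 = 115.9
T_out = 2386.4 / 115.9 = 20.59 °C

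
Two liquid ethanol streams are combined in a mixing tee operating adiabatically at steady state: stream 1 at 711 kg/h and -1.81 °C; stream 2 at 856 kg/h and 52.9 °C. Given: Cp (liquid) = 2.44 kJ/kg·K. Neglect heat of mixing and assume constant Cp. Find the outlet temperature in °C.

T_out = 28.1 °C

Adiabatic, steady state ⇒ Σ ṁᵢCp,ᵢ(T_out − Tᵢ) = 0
T_out = Σ ṁᵢCp,ᵢTᵢ / Σ ṁᵢCp,ᵢ
      = 107350 / 3823.5 = 28.076 °C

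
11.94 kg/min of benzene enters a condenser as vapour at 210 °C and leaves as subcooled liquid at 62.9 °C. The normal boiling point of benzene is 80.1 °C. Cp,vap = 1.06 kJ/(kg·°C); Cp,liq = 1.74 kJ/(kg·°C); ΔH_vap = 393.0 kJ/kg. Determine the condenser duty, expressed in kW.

vapour 210→80.1 °C: -137.69 kJ/kg
condensation at 80.1 °C: -393 kJ/kg
liquid 80.1→62.9 °C: -29.928 kJ/kg
Δh = -137.69 + -393 + -29.928 = -560.62 kJ/kg
Q = ṁ·Δh = 11.94 kg/min × -560.62 kJ/kg = -6693.8 kJ/min
|Q| = 111.56 kW

Q_c = 112 kW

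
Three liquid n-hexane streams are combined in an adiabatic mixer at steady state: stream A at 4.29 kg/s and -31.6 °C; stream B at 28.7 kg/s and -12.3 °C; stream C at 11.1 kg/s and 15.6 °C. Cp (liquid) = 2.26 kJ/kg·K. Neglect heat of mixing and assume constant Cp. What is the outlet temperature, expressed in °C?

T_out = -7.15 °C

Energy balance with Q = 0: Σ ṁᵢCp,ᵢ(T_out − Tᵢ) = 0
Σ ṁᵢCp,ᵢTᵢ = 4.29×2.26×-31.6 + 28.7×2.26×-12.3 + 11.1×2.26×15.6 = -712.84
Σ ṁᵢCp,ᵢ = 4.29×2.26 + 28.7×2.26 + 11.1×2.26 = 99.643
T_out = -712.84 / 99.643 = -7.1539 °C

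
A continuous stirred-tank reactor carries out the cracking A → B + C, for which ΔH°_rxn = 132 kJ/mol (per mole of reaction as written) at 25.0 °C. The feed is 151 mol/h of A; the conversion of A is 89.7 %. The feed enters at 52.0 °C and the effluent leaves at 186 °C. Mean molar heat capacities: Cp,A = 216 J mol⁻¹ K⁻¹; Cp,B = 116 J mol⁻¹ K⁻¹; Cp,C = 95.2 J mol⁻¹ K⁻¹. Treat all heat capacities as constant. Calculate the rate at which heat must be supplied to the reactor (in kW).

Extent of reaction ξ = 0.897 × 151 = 135.45 mol/h
Reaction term: ξ·ΔH°_rxn = 135.45 × 132 = 17879 kJ/h
Sensible, feed 52.0→25 °C: -880.63 kJ/h
Outlet flows (mol/h): A 15.553, B 135.45, C 135.45
Sensible, products 25→186 °C: 5146.5 kJ/h
Q = ΔH = 22145 kJ/h = 6.1514 kW
Heat supplied = 6.1514 kW

Q_in = 6.15 kW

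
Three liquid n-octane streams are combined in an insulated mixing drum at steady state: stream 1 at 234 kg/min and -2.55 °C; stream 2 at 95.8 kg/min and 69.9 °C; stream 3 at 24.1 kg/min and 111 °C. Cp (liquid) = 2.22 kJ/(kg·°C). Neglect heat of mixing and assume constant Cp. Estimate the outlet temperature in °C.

Energy balance with Q = 0: Σ ṁᵢCp,ᵢ(T_out − Tᵢ) = 0
T_out = Σ ṁᵢCp,ᵢTᵢ / Σ ṁᵢCp,ᵢ
      = 19480 / 785.66 = 24.795 °C

T_out = 24.8 °C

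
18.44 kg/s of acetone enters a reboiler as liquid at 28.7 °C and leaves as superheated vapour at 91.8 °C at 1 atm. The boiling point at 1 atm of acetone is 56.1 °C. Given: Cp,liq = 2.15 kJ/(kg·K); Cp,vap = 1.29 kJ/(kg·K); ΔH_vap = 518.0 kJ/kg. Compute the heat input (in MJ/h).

liquid 28.7→56.1 °C: 58.91 kJ/kg
vaporisation at 56.1 °C: 518 kJ/kg
vapour 56.1→91.8 °C: 46.053 kJ/kg
Δh = 58.91 + 518 + 46.053 = 622.96 kJ/kg
Q = ṁ·Δh = 18.44 kg/s × 622.96 kJ/kg = 11487 kJ/s
|Q| = 11487 kW = 41355 MJ/h

Q = 41400 MJ/h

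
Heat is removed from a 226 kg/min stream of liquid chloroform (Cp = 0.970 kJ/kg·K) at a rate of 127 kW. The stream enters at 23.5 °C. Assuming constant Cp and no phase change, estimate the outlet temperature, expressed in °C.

Q = 127 kW = 7620 kJ/min
ΔT = Q/(ṁ·Cp) = 7620/(226×0.970) = 34.76 K
T_out = 23.5 − 34.76 = -11.26 °C

T_out = -11.3 °C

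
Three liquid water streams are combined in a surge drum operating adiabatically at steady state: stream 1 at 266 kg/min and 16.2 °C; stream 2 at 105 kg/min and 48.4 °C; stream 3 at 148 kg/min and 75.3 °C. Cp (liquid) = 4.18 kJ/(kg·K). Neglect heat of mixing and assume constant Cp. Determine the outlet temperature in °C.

T_out = 39.6 °C

Energy balance with Q = 0: Σ ṁᵢCp,ᵢ(T_out − Tᵢ) = 0
T_out = Σ ṁᵢCp,ᵢTᵢ / Σ ṁᵢCp,ᵢ
      = 85839 / 2169.4 = 39.568 °C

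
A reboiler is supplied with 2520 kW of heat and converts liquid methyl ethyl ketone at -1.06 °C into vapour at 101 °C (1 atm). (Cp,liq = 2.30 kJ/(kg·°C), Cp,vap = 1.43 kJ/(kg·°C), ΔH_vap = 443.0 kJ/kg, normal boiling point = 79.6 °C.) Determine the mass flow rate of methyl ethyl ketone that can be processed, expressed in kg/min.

Δh = 2.30×(79.6−-1.06) + 443.0 + 1.43×(101−79.6) = 659.12 kJ/kg
Q = 2520 kW = 2520 kJ/s = 151200 kJ/min
ṁ = Q/Δh = 151200 / 659.12 = 229.4 kg/min

ṁ = 229 kg/min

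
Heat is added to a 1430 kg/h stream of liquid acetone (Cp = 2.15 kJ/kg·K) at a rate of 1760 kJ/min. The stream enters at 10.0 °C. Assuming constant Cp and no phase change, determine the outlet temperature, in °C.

T_out = 44.3 °C

Q = 1760 kJ/min = 105600 kJ/h
ΔT = Q/(ṁ·Cp) = 105600/(1430×2.15) = 34.347 K
T_out = 10.0 + 34.347 = 44.347 °C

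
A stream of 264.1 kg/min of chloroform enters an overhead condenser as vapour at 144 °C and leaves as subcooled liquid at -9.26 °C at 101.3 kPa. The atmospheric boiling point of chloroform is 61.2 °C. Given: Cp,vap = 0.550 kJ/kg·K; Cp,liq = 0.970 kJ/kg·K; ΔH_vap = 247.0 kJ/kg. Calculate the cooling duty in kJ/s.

Q_c = 1590 kJ/s

vapour 144→61.2 °C: -45.54 kJ/kg
condensation at 61.2 °C: -247 kJ/kg
liquid 61.2→-9.26 °C: -68.346 kJ/kg
Δh = -45.54 + -247 + -68.346 = -360.89 kJ/kg
Q = ṁ·Δh = 264.1 kg/min × -360.89 kJ/kg = -95310 kJ/min
|Q| = 1588.5 kW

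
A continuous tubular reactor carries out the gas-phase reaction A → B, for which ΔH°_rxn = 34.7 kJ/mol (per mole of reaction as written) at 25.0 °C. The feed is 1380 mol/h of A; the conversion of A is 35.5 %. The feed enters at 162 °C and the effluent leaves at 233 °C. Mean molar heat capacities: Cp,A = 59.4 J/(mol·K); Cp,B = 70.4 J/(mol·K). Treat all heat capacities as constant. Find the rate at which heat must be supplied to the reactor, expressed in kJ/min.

Q_in = 399 kJ/min

Extent of reaction ξ = 0.355 × 1380 = 489.9 mol/h
Reaction term: ξ·ΔH°_rxn = 489.9 × 34.7 = 17000 kJ/h
Sensible, feed 162→25 °C: -11230 kJ/h
Outlet flows (mol/h): A 890.1, B 489.9
Sensible, products 25→233 °C: 18171 kJ/h
Q = ΔH = 23940 kJ/h = 6.6501 kW
Heat supplied = 399.01 kJ/min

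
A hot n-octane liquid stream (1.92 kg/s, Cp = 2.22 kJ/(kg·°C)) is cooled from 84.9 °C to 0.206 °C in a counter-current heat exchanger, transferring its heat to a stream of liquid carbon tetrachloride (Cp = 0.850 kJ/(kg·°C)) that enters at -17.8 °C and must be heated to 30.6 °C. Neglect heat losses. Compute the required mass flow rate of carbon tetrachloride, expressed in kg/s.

Heat released by hot stream: Q = 1.92 × 2.22 × (84.9 − 0.206) = 361 kJ/s
Energy balance on cold side (adiabatic exchanger): Q = ṁ_c·Cp_c·(T_c,out − T_c,in)
ṁ_c = 361 / [0.850 × (30.6 − -17.8)] = 8.7749 kg/s

ṁ_c = 8.77 kg/s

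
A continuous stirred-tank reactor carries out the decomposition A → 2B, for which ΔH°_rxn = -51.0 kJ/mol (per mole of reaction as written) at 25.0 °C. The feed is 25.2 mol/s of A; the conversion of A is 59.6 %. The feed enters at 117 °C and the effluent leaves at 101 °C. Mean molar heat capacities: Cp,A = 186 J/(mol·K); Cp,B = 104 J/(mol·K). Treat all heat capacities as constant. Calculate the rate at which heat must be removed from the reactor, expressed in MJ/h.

Extent of reaction ξ = 0.596 × 25.2 = 15.019 mol/s
Reaction term: ξ·ΔH°_rxn = 15.019 × -51.0 = -765.98 kJ/s
Sensible, feed 117→25 °C: -431.22 kJ/s
Outlet flows (mol/s): A 10.181, B 30.038
Sensible, products 25→101 °C: 381.34 kJ/s
Q = ΔH = -815.86 kJ/s = -815.86 kW
Heat removed = 2937.1 MJ/h

Q_out = 2940 MJ/h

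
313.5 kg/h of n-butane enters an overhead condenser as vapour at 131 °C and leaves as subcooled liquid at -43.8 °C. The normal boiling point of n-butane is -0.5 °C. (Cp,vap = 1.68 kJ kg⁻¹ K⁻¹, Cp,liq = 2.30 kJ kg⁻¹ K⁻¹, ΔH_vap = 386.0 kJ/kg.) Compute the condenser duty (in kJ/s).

Q_c = 61.5 kJ/s

vapour 131→-0.5 °C: -220.92 kJ/kg
condensation at -0.5 °C: -386 kJ/kg
liquid -0.5→-43.8 °C: -99.59 kJ/kg
Δh = -220.92 + -386 + -99.59 = -706.51 kJ/kg
Q = ṁ·Δh = 313.5 kg/h × -706.51 kJ/kg = -221490 kJ/h
|Q| = 61.525 kW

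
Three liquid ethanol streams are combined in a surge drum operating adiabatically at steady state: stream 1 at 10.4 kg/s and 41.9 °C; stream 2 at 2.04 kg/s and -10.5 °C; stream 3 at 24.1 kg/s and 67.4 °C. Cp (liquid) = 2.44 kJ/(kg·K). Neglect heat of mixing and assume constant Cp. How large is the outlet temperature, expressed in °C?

Adiabatic, steady state ⇒ Σ ṁᵢCp,ᵢ(T_out − Tᵢ) = 0
T_out = Σ ṁᵢCp,ᵢTᵢ / Σ ṁᵢCp,ᵢ
      = 4974.4 / 89.158 = 55.793 °C

T_out = 55.8 °C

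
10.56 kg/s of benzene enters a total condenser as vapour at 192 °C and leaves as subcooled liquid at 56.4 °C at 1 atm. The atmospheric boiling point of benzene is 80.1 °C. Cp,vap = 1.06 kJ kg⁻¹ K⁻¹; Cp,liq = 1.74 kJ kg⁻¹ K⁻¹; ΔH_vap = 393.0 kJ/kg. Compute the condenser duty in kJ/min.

vapour 192→80.1 °C: -118.61 kJ/kg
condensation at 80.1 °C: -393 kJ/kg
liquid 80.1→56.4 °C: -41.238 kJ/kg
Δh = -118.61 + -393 + -41.238 = -552.85 kJ/kg
Q = ṁ·Δh = 10.56 kg/s × -552.85 kJ/kg = -5838.1 kJ/s
|Q| = 5838.1 kW = 350290 kJ/min

Q_c = 350000 kJ/min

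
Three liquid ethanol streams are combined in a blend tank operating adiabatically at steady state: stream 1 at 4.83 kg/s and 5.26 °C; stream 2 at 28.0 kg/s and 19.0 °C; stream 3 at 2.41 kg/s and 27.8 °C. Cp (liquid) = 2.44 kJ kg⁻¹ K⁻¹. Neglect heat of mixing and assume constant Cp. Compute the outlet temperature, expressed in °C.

No heat crosses the boundary, so H_out = H_in.
Σ ṁᵢCp,ᵢTᵢ = 4.83×2.44×5.26 + 28.0×2.44×19.0 + 2.41×2.44×27.8 = 1523.5
Σ ṁᵢCp,ᵢ = 4.83×2.44 + 28.0×2.44 + 2.41×2.44 = 85.986
T_out = 1523.5 / 85.986 = 17.719 °C

T_out = 17.7 °C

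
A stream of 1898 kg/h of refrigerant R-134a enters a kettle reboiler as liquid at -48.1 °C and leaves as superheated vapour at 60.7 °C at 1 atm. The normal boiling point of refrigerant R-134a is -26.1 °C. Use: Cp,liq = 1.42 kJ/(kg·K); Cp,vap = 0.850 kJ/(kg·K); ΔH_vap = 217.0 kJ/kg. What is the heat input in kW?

Q = 170 kW

liquid -48.1→-26.1 °C: 31.24 kJ/kg
vaporisation at -26.1 °C: 217 kJ/kg
vapour -26.1→60.7 °C: 73.78 kJ/kg
Δh = 31.24 + 217 + 73.78 = 322.02 kJ/kg
Q = ṁ·Δh = 1898 kg/h × 322.02 kJ/kg = 611190 kJ/h
|Q| = 169.78 kW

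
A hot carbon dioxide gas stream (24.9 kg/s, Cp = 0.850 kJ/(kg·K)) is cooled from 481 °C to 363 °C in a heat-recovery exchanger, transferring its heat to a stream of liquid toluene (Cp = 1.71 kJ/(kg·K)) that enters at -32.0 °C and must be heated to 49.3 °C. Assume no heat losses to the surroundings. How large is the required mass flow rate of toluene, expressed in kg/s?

Heat released by hot stream: Q = 24.9 × 0.850 × (481 − 363) = 2497.5 kJ/s
Energy balance on cold side (adiabatic exchanger): Q = ṁ_c·Cp_c·(T_c,out − T_c,in)
ṁ_c = 2497.5 / [1.71 × (49.3 − -32.0)] = 17.964 kg/s

ṁ_c = 18.0 kg/s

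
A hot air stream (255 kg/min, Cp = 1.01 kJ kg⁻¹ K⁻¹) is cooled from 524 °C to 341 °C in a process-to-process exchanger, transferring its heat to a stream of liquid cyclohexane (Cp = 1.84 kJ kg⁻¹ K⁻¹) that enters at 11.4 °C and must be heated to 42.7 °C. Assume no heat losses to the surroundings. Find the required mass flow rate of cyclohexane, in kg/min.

Heat released by hot stream: Q = 255 × 1.01 × (524 − 341) = 47132 kJ/min
Energy balance on cold side (adiabatic exchanger): Q = ṁ_c·Cp_c·(T_c,out − T_c,in)
ṁ_c = 47132 / [1.84 × (42.7 − 11.4)] = 818.37 kg/min

ṁ_c = 818 kg/min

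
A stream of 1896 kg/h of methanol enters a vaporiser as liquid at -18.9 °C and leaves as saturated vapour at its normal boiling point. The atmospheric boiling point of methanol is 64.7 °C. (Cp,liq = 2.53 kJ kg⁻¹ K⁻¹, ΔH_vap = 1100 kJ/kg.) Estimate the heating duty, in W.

Q = 691000 W

liquid -18.9→64.7 °C: 211.51 kJ/kg
vaporisation at 64.7 °C: 1100 kJ/kg
Δh = 211.51 + 1100 = 1311.5 kJ/kg
Q = ṁ·Δh = 1896 kg/h × 1311.5 kJ/kg = 2.4866e+06 kJ/h
|Q| = 690.73 kW = 690730 W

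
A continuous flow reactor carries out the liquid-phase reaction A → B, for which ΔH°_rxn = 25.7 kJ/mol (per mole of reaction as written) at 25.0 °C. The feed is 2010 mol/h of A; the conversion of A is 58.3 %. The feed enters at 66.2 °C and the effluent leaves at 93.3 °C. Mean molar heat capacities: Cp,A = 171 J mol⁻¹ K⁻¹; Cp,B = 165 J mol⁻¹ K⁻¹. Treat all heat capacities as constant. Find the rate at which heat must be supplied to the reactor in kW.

Q_in = 10.8 kW

Extent of reaction ξ = 0.583 × 2010 = 1171.8 mol/h
Reaction term: ξ·ΔH°_rxn = 1171.8 × 25.7 = 30116 kJ/h
Sensible, feed 66.2→25 °C: -14161 kJ/h
Outlet flows (mol/h): A 838.17, B 1171.8
Sensible, products 25→93.3 °C: 22995 kJ/h
Q = ΔH = 38950 kJ/h = 10.82 kW
Heat supplied = 10.82 kW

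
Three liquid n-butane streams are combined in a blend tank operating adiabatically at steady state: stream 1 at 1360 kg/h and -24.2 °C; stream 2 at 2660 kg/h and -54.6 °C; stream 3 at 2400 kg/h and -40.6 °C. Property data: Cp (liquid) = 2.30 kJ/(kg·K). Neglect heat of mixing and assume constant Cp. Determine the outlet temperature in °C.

Energy balance with Q = 0: Σ ṁᵢCp,ᵢ(T_out − Tᵢ) = 0
Σ ṁᵢCp,ᵢTᵢ = 1360×2.30×-24.2 + 2660×2.30×-54.6 + 2400×2.30×-40.6 = -633850
Σ ṁᵢCp,ᵢ = 1360×2.30 + 2660×2.30 + 2400×2.30 = 14766
T_out = -633850 / 14766 = -42.926 °C

T_out = -42.9 °C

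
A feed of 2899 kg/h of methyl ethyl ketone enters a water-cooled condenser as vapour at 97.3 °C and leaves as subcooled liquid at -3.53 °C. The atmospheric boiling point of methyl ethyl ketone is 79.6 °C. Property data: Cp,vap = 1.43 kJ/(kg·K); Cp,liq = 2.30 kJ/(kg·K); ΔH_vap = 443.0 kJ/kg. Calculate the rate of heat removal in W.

vapour 97.3→79.6 °C: -25.311 kJ/kg
condensation at 79.6 °C: -443 kJ/kg
liquid 79.6→-3.53 °C: -191.2 kJ/kg
Δh = -25.311 + -443 + -191.2 = -659.51 kJ/kg
Q = ṁ·Δh = 2899 kg/h × -659.51 kJ/kg = -1.9119e+06 kJ/h
|Q| = 531.09 kW = 531090 W

Q_c = 531000 W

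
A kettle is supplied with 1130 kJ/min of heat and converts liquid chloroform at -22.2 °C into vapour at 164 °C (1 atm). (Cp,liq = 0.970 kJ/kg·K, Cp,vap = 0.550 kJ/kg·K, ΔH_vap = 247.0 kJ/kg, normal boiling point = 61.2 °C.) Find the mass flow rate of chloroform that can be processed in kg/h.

ṁ = 176 kg/h

Δh = 0.970×(61.2−-22.2) + 247.0 + 0.550×(164−61.2) = 384.44 kJ/kg
Q = 1130 kJ/min = 18.833 kJ/s = 67800 kJ/h
ṁ = Q/Δh = 67800 / 384.44 = 176.36 kg/h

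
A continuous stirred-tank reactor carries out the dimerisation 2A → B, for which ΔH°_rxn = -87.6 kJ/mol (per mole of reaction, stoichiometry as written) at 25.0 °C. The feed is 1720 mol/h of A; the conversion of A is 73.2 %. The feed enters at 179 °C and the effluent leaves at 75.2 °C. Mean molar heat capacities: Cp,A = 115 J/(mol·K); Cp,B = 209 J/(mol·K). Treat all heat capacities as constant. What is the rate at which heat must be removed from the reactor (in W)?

Q_out = 21200 W

Extent of reaction ξ = 0.732 × 1720 / 2 = 629.52 mol/h
Reaction term: ξ·ΔH°_rxn = 629.52 × -87.6 = -55146 kJ/h
Sensible, feed 179→25 °C: -30461 kJ/h
Outlet flows (mol/h): A 460.96, B 629.52
Sensible, products 25→75.2 °C: 9265.9 kJ/h
Q = ΔH = -76341 kJ/h = -21.206 kW
Heat removed = 21206 W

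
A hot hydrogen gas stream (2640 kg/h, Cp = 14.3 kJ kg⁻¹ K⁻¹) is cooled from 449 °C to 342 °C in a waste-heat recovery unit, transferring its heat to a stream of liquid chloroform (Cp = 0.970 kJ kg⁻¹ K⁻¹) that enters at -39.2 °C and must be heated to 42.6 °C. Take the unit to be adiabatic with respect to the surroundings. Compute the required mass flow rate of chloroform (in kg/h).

Heat released by hot stream: Q = 2640 × 14.3 × (449 − 342) = 4.0395e+06 kJ/h
Energy balance on cold side (adiabatic exchanger): Q = ṁ_c·Cp_c·(T_c,out − T_c,in)
ṁ_c = 4.0395e+06 / [0.970 × (42.6 − -39.2)] = 50909 kg/h

ṁ_c = 50900 kg/h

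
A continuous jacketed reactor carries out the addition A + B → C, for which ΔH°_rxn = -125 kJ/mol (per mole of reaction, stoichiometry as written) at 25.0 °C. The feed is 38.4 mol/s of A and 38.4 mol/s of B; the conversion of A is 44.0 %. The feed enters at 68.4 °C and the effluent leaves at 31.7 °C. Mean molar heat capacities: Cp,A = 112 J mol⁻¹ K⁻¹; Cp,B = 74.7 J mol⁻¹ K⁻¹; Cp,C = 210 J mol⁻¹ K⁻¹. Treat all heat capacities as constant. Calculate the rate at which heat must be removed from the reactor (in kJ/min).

Q_out = 142000 kJ/min

Extent of reaction ξ = 0.440 × 38.4 = 16.896 mol/s
Reaction term: ξ·ΔH°_rxn = 16.896 × -125 = -2112 kJ/s
Sensible, feed 68.4→25 °C: -311.15 kJ/s
Outlet flows (mol/s): A 21.504, B 21.504, C 16.896
Sensible, products 25→31.7 °C: 50.672 kJ/s
Q = ΔH = -2372.5 kJ/s = -2372.5 kW
Heat removed = 142350 kJ/min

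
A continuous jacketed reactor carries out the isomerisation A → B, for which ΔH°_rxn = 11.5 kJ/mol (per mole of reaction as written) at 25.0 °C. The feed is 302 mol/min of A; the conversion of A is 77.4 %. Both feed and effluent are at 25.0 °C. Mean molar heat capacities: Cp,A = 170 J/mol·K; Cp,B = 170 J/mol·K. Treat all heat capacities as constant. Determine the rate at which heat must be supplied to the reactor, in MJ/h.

Extent of reaction ξ = 0.774 × 302 = 233.75 mol/min
Reaction term: ξ·ΔH°_rxn = 233.75 × 11.5 = 2688.1 kJ/min
Q = ΔH = 2688.1 kJ/min = 44.802 kW
Heat supplied = 161.29 MJ/h

Q_in = 161 MJ/h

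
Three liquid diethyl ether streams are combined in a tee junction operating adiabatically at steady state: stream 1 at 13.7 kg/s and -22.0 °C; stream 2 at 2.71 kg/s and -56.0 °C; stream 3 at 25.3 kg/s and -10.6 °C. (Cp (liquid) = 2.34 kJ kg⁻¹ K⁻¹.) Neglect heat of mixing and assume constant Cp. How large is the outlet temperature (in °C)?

No heat crosses the boundary, so H_out = H_in.
Σ ṁᵢCp,ᵢTᵢ = 13.7×2.34×-22.0 + 2.71×2.34×-56.0 + 25.3×2.34×-10.6 = -1687.9
Σ ṁᵢCp,ᵢ = 13.7×2.34 + 2.71×2.34 + 25.3×2.34 = 97.601
T_out = -1687.9 / 97.601 = -17.294 °C

T_out = -17.3 °C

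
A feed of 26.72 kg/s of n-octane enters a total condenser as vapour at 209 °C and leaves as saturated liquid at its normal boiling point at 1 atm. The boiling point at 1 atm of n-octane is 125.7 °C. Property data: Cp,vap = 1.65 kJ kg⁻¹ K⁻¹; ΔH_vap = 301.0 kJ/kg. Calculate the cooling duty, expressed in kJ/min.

vapour 209→125.7 °C: -137.44 kJ/kg
condensation at 125.7 °C: -301 kJ/kg
Δh = -137.44 + -301 = -438.44 kJ/kg
Q = ṁ·Δh = 26.72 kg/s × -438.44 kJ/kg = -11715 kJ/s
|Q| = 11715 kW = 702920 kJ/min

Q_c = 703000 kJ/min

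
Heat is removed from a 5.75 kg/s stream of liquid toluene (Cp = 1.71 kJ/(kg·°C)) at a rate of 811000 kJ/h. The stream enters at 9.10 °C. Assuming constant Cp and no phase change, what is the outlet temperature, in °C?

Q = 811000 kJ/h = 225.28 kJ/s
ΔT = Q/(ṁ·Cp) = 225.28/(5.75×1.71) = 22.912 K
T_out = 9.10 − 22.912 = -13.812 °C

T_out = -13.8 °C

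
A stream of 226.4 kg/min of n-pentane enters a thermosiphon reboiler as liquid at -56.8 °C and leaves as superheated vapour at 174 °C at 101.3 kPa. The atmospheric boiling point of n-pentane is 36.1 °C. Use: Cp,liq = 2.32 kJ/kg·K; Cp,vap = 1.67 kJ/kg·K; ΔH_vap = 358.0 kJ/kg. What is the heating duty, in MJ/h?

Q = 10900 MJ/h

liquid -56.8→36.1 °C: 215.53 kJ/kg
vaporisation at 36.1 °C: 358 kJ/kg
vapour 36.1→174 °C: 230.29 kJ/kg
Δh = 215.53 + 358 + 230.29 = 803.82 kJ/kg
Q = ṁ·Δh = 226.4 kg/min × 803.82 kJ/kg = 181990 kJ/min
|Q| = 3033.1 kW = 10919 MJ/h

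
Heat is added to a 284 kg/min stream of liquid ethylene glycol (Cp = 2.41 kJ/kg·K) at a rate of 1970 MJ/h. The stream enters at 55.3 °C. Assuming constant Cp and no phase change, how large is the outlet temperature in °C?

Q = 1970 MJ/h = 32833 kJ/min
ΔT = Q/(ṁ·Cp) = 32833/(284×2.41) = 47.971 K
T_out = 55.3 + 47.971 = 103.27 °C

T_out = 103 °C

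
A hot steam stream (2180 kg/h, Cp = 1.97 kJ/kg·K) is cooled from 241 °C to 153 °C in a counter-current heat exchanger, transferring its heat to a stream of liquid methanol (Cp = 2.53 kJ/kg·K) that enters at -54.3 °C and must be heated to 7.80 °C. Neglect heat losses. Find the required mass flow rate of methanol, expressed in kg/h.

Heat released by hot stream: Q = 2180 × 1.97 × (241 − 153) = 377920 kJ/h
Energy balance on cold side (adiabatic exchanger): Q = ṁ_c·Cp_c·(T_c,out − T_c,in)
ṁ_c = 377920 / [2.53 × (7.80 − -54.3)] = 2405.4 kg/h

ṁ_c = 2410 kg/h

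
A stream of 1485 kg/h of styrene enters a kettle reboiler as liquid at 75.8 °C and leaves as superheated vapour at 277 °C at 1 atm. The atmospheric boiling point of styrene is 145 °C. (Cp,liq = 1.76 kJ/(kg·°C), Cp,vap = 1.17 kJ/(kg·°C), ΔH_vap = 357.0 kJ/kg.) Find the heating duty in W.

liquid 75.8→145 °C: 121.79 kJ/kg
vaporisation at 145 °C: 357 kJ/kg
vapour 145→277 °C: 154.44 kJ/kg
Δh = 121.79 + 357 + 154.44 = 633.23 kJ/kg
Q = ṁ·Δh = 1485 kg/h × 633.23 kJ/kg = 940350 kJ/h
|Q| = 261.21 kW = 261210 W

Q = 261000 W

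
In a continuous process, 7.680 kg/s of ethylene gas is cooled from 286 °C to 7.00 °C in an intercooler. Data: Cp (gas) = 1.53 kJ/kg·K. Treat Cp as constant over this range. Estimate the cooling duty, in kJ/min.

Q = ṁ·Cp·ΔT = 7.680 × 1.53 × (7.00 − 286) = -3278.4 kJ/s
Cooling duty = 196700 kJ/min

Q_c = 197000 kJ/min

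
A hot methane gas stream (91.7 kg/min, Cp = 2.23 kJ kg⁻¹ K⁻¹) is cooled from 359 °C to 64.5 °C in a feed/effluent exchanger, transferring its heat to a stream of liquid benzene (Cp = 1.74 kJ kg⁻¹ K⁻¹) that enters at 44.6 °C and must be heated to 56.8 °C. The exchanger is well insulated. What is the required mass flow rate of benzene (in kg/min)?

Heat released by hot stream: Q = 91.7 × 2.23 × (359 − 64.5) = 60223 kJ/min
Energy balance on cold side (adiabatic exchanger): Q = ṁ_c·Cp_c·(T_c,out − T_c,in)
ṁ_c = 60223 / [1.74 × (56.8 − 44.6)] = 2836.9 kg/min

ṁ_c = 2840 kg/min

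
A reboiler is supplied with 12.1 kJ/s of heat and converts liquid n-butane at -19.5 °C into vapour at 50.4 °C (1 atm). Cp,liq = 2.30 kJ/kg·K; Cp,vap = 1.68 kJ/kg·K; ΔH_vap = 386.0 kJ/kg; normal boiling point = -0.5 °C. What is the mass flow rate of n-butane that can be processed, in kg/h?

ṁ = 84.5 kg/h

Δh = 2.30×(-0.5−-19.5) + 386.0 + 1.68×(50.4−-0.5) = 515.21 kJ/kg
Q = 12.1 kJ/s = 12.1 kJ/s = 43560 kJ/h
ṁ = Q/Δh = 43560 / 515.21 = 84.548 kg/h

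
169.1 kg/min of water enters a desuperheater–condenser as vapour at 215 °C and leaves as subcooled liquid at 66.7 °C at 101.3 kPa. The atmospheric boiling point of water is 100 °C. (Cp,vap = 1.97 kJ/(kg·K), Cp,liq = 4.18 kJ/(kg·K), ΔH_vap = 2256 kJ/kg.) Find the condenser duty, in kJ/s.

vapour 215→100 °C: -226.55 kJ/kg
condensation at 100 °C: -2256 kJ/kg
liquid 100→66.7 °C: -139.19 kJ/kg
Δh = -226.55 + -2256 + -139.19 = -2621.7 kJ/kg
Q = ṁ·Δh = 169.1 kg/min × -2621.7 kJ/kg = -443340 kJ/min
|Q| = 7388.9 kW

Q_c = 7390 kJ/s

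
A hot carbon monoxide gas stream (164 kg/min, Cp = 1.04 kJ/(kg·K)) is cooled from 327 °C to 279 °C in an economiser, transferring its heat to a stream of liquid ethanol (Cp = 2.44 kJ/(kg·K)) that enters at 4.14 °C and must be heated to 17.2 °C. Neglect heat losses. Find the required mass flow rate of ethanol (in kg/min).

Heat released by hot stream: Q = 164 × 1.04 × (327 − 279) = 8186.9 kJ/min
Energy balance on cold side (adiabatic exchanger): Q = ṁ_c·Cp_c·(T_c,out − T_c,in)
ṁ_c = 8186.9 / [2.44 × (17.2 − 4.14)] = 256.91 kg/min

ṁ_c = 257 kg/min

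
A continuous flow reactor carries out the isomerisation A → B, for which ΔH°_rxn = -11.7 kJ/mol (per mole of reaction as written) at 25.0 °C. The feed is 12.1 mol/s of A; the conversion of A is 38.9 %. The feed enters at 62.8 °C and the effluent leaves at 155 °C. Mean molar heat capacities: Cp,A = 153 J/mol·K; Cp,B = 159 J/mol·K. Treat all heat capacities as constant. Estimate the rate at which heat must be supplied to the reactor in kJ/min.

Q_in = 7160 kJ/min

Extent of reaction ξ = 0.389 × 12.1 = 4.7069 mol/s
Reaction term: ξ·ΔH°_rxn = 4.7069 × -11.7 = -55.071 kJ/s
Sensible, feed 62.8→25 °C: -69.979 kJ/s
Outlet flows (mol/s): A 7.3931, B 4.7069
Sensible, products 25→155 °C: 244.34 kJ/s
Q = ΔH = 119.29 kJ/s = 119.29 kW
Heat supplied = 7157.4 kJ/min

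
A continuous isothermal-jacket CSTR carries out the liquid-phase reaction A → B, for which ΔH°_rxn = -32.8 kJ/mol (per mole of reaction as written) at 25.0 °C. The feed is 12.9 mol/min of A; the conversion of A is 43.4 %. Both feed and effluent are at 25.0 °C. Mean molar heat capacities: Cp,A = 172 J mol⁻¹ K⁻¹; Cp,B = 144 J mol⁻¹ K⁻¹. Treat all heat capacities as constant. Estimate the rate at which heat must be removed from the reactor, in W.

Q_out = 3060 W

Extent of reaction ξ = 0.434 × 12.9 = 5.5986 mol/min
Reaction term: ξ·ΔH°_rxn = 5.5986 × -32.8 = -183.63 kJ/min
Q = ΔH = -183.63 kJ/min = -3.0606 kW
Heat removed = 3060.6 W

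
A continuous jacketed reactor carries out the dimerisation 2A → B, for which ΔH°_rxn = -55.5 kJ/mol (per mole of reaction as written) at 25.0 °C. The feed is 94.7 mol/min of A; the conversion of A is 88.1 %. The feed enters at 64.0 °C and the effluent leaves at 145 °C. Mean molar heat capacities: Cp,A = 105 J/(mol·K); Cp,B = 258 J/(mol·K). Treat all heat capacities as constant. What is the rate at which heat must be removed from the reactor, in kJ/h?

Q_out = 76200 kJ/h

Extent of reaction ξ = 0.881 × 94.7 / 2 = 41.715 mol/min
Reaction term: ξ·ΔH°_rxn = 41.715 × -55.5 = -2315.2 kJ/min
Sensible, feed 64.0→25 °C: -387.8 kJ/min
Outlet flows (mol/min): A 11.269, B 41.715
Sensible, products 25→145 °C: 1433.5 kJ/min
Q = ΔH = -1269.5 kJ/min = -21.158 kW
Heat removed = 76170 kJ/h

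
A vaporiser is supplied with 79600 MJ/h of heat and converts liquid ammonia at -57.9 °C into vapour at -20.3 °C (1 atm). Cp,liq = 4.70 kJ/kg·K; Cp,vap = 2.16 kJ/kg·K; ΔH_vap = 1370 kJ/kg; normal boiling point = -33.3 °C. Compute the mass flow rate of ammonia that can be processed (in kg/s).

ṁ = 14.6 kg/s

Δh = 4.70×(-33.3−-57.9) + 1370 + 2.16×(-20.3−-33.3) = 1513.7 kJ/kg
Q = 79600 MJ/h = 22111 kJ/s = 22111 kJ/s
ṁ = Q/Δh = 22111 / 1513.7 = 14.607 kg/s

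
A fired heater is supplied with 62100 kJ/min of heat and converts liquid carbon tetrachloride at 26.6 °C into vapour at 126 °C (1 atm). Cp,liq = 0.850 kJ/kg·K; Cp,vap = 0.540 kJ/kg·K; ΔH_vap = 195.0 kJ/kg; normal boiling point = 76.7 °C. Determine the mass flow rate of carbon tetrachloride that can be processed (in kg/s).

Δh = 0.850×(76.7−26.6) + 195.0 + 0.540×(126−76.7) = 264.21 kJ/kg
Q = 62100 kJ/min = 1035 kJ/s = 1035 kJ/s
ṁ = Q/Δh = 1035 / 264.21 = 3.9174 kg/s

ṁ = 3.92 kg/s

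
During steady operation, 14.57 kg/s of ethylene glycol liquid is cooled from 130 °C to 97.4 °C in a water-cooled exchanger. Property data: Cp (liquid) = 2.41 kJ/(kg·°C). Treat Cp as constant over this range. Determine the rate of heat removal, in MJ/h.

Q = ṁ·Cp·ΔT = 14.57 × 2.41 × (97.4 − 130) = -1144.7 kJ/s
Cooling duty = 4120.9 MJ/h

Q_c = 4120 MJ/h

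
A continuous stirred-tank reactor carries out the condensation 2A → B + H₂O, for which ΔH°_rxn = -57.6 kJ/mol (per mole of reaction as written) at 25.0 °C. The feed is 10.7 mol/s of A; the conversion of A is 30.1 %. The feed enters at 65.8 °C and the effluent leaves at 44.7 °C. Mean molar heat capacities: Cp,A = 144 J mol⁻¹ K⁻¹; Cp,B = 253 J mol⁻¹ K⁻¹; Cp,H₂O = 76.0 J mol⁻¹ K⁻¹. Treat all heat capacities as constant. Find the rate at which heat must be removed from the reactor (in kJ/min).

Extent of reaction ξ = 0.301 × 10.7 / 2 = 1.6103 mol/s
Reaction term: ξ·ΔH°_rxn = 1.6103 × -57.6 = -92.756 kJ/s
Sensible, feed 65.8→25 °C: -62.865 kJ/s
Outlet flows (mol/s): A 7.4793, B 1.6103, H₂O 1.6103
Sensible, products 25→44.7 °C: 31.654 kJ/s
Q = ΔH = -123.97 kJ/s = -123.97 kW
Heat removed = 7438 kJ/min

Q_out = 7440 kJ/min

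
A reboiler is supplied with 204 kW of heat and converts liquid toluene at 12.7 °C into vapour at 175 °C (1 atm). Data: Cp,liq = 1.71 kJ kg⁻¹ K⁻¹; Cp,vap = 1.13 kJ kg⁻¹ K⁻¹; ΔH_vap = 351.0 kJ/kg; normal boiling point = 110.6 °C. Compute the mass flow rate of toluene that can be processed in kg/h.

Δh = 1.71×(110.6−12.7) + 351.0 + 1.13×(175−110.6) = 591.18 kJ/kg
Q = 204 kW = 204 kJ/s = 734400 kJ/h
ṁ = Q/Δh = 734400 / 591.18 = 1242.3 kg/h

ṁ = 1240 kg/h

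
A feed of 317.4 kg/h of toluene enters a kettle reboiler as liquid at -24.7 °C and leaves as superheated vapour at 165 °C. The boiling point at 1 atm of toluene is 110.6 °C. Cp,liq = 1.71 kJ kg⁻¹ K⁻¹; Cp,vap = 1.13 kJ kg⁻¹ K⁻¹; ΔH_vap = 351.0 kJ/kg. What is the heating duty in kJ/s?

liquid -24.7→110.6 °C: 231.36 kJ/kg
vaporisation at 110.6 °C: 351 kJ/kg
vapour 110.6→165 °C: 61.472 kJ/kg
Δh = 231.36 + 351 + 61.472 = 643.83 kJ/kg
Q = ṁ·Δh = 317.4 kg/h × 643.83 kJ/kg = 204350 kJ/h
|Q| = 56.765 kW

Q = 56.8 kJ/s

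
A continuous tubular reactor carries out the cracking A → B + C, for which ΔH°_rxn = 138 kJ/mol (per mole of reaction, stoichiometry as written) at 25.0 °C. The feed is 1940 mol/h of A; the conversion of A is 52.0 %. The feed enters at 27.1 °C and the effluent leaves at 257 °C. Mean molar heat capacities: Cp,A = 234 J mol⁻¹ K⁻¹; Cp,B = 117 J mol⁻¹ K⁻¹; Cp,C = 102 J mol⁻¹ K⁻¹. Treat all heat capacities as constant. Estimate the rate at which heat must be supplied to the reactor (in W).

Q_in = 66700 W

Extent of reaction ξ = 0.520 × 1940 = 1008.8 mol/h
Reaction term: ξ·ΔH°_rxn = 1008.8 × 138 = 139210 kJ/h
Sensible, feed 27.1→25 °C: -953.32 kJ/h
Outlet flows (mol/h): A 931.2, B 1008.8, C 1008.8
Sensible, products 25→257 °C: 101810 kJ/h
Q = ΔH = 240070 kJ/h = 66.686 kW
Heat supplied = 66686 W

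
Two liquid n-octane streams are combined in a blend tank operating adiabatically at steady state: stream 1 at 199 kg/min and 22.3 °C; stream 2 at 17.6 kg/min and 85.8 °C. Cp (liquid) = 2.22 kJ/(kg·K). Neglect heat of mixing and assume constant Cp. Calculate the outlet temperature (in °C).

T_out = 27.5 °C

Energy balance with Q = 0: Σ ṁᵢCp,ᵢ(T_out − Tᵢ) = 0
T_out = Σ ṁᵢCp,ᵢTᵢ / Σ ṁᵢCp,ᵢ
      = 13204 / 480.85 = 27.46 °C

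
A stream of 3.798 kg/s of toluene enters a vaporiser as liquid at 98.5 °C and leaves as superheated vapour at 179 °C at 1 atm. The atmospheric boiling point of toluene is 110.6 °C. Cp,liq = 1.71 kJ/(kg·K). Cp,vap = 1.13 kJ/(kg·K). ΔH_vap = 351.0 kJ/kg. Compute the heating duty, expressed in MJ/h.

liquid 98.5→110.6 °C: 20.691 kJ/kg
vaporisation at 110.6 °C: 351 kJ/kg
vapour 110.6→179 °C: 77.292 kJ/kg
Δh = 20.691 + 351 + 77.292 = 448.98 kJ/kg
Q = ṁ·Δh = 3.798 kg/s × 448.98 kJ/kg = 1705.2 kJ/s
|Q| = 1705.2 kW = 6138.9 MJ/h

Q = 6140 MJ/h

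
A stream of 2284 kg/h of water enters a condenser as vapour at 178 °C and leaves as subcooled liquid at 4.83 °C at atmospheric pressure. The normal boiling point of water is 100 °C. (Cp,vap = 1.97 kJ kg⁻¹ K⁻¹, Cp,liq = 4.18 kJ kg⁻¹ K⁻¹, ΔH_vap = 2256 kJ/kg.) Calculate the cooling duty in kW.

vapour 178→100 °C: -153.66 kJ/kg
condensation at 100 °C: -2256 kJ/kg
liquid 100→4.83 °C: -397.81 kJ/kg
Δh = -153.66 + -2256 + -397.81 = -2807.5 kJ/kg
Q = ṁ·Δh = 2284 kg/h × -2807.5 kJ/kg = -6.4123e+06 kJ/h
|Q| = 1781.2 kW

Q_c = 1780 kW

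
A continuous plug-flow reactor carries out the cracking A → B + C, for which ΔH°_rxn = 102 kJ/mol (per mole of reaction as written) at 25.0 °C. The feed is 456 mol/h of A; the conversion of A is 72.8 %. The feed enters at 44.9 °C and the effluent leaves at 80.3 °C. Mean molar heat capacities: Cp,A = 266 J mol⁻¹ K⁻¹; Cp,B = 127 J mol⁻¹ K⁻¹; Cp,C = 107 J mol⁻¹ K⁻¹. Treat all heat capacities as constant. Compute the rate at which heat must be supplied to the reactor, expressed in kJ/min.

Extent of reaction ξ = 0.728 × 456 = 331.97 mol/h
Reaction term: ξ·ΔH°_rxn = 331.97 × 102 = 33861 kJ/h
Sensible, feed 44.9→25 °C: -2413.8 kJ/h
Outlet flows (mol/h): A 124.03, B 331.97, C 331.97
Sensible, products 25→80.3 °C: 6120.2 kJ/h
Q = ΔH = 37567 kJ/h = 10.435 kW
Heat supplied = 626.12 kJ/min

Q_in = 626 kJ/min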